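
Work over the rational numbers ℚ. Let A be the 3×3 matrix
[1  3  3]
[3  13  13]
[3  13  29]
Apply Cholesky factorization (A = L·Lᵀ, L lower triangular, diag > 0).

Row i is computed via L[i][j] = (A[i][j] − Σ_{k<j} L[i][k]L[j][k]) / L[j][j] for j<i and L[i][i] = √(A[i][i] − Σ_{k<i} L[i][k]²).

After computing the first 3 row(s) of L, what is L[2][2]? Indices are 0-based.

Step 1: L[0][0] = √(1) = 1.
  L[1][0] = (3) / L[0][0] = 3.
Step 2: L[1][1] = √(4) = 2.
  L[2][0] = (3) / L[0][0] = 3.
  L[2][1] = (4) / L[1][1] = 2.
Step 3: L[2][2] = √(16) = 4.

L[2][2] = 4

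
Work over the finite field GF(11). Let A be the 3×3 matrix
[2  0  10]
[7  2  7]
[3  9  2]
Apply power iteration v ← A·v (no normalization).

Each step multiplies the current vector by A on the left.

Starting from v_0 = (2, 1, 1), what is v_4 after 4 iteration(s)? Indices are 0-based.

v_0 = (2, 1, 1).
v_1 = A·v_0 = (3, 1, 6).
v_2 = A·v_1 = (0, 10, 8).
v_3 = A·v_2 = (3, 10, 7).
v_4 = A·v_3 = (10, 2, 3).

v_4 = (10, 2, 3)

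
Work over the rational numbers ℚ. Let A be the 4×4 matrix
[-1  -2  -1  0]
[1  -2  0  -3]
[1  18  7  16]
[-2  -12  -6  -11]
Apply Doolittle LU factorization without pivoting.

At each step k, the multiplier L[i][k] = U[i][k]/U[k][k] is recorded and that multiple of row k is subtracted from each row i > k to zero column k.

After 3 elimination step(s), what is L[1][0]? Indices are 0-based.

k=0: U[0][0]=-1
  eliminate (1,0): mult=-1, new row 1: (0, -4, -1, -3); set L[1][0]=-1
  eliminate (2,0): mult=-1, new row 2: (0, 16, 6, 16); set L[2][0]=-1
  eliminate (3,0): mult=2, new row 3: (0, -8, -4, -11); set L[3][0]=2
k=1: U[1][1]=-4
  eliminate (2,1): mult=-4, new row 2: (0, 0, 2, 4); set L[2][1]=-4
  eliminate (3,1): mult=2, new row 3: (0, 0, -2, -5); set L[3][1]=2
k=2: U[2][2]=2
  eliminate (3,2): mult=-1, new row 3: (0, 0, 0, -1); set L[3][2]=-1

L[1][0] = -1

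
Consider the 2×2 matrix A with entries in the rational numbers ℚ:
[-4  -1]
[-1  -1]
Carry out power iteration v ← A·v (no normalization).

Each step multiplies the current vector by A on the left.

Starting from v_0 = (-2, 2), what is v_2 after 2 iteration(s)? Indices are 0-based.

v_0 = (-2, 2).
v_1 = A·v_0 = (6, 0).
v_2 = A·v_1 = (-24, -6).

v_2 = (-24, -6)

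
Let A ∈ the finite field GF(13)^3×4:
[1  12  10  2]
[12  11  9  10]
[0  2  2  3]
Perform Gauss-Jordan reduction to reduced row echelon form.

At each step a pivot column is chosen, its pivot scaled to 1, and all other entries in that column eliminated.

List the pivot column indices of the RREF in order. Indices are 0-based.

pivot columns: 0, 1, 2

[1] R0 /= 1  ⇒  (1, 12, 10, 2)
     R1 -= 12·R0  ⇒  (0, 10, 6, 12)
[2] R1 /= 10  ⇒  (0, 1, 11, 9)
     R0 -= 12·R1  ⇒  (1, 0, 8, 11)
     R2 -= 2·R1  ⇒  (0, 0, 6, 11)
[3] R2 /= 6  ⇒  (0, 0, 1, 4)
     R0 -= 8·R2  ⇒  (1, 0, 0, 5)
     R1 -= 11·R2  ⇒  (0, 1, 0, 4)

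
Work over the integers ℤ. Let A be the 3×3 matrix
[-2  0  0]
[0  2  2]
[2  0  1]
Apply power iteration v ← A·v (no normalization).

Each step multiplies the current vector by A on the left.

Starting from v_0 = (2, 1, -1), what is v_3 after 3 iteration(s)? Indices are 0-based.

v_3 = (-16, 2, 11)

v_0 = (2, 1, -1).
v_1 = A·v_0 = (-4, 0, 3).
v_2 = A·v_1 = (8, 6, -5).
v_3 = A·v_2 = (-16, 2, 11).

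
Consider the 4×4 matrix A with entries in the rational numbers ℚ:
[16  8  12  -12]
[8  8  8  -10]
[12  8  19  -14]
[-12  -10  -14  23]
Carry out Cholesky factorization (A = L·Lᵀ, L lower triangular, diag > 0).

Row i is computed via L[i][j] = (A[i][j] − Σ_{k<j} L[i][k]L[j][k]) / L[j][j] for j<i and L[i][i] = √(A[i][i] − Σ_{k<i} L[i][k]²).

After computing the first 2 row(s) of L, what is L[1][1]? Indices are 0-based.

Step 1: L[0][0] = √(16) = 4.
  L[1][0] = (8) / L[0][0] = 2.
Step 2: L[1][1] = √(4) = 2.

L[1][1] = 2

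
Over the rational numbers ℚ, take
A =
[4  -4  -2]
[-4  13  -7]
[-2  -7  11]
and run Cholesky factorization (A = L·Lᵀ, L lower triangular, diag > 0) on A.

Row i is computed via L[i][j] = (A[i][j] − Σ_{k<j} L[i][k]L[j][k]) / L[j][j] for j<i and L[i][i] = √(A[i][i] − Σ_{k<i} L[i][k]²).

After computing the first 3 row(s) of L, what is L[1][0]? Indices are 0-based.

Step 1: L[0][0] = √(4) = 2.
  L[1][0] = (-4) / L[0][0] = -2.
Step 2: L[1][1] = √(9) = 3.
  L[2][0] = (-2) / L[0][0] = -1.
  L[2][1] = (-9) / L[1][1] = -3.
Step 3: L[2][2] = √(1) = 1.

L[1][0] = -2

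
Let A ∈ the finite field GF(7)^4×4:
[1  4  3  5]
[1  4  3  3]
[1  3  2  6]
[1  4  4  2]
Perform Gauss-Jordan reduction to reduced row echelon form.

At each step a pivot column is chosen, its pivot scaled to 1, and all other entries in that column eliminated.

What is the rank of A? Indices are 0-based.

rank = 4

[1] R0 /= 1  ⇒  (1, 4, 3, 5)
     R1 -= 1·R0  ⇒  (0, 0, 0, 5)
     R2 -= 1·R0  ⇒  (0, 6, 6, 1)
     R3 -= 1·R0  ⇒  (0, 0, 1, 4)
[2] R1 <-> R2
[2] R1 /= 6  ⇒  (0, 1, 1, 6)
     R0 -= 4·R1  ⇒  (1, 0, 6, 2)
[3] R2 <-> R3
[3] R2 /= 1  ⇒  (0, 0, 1, 4)
     R0 -= 6·R2  ⇒  (1, 0, 0, 6)
     R1 -= 1·R2  ⇒  (0, 1, 0, 2)
[4] R3 /= 5  ⇒  (0, 0, 0, 1)
     R0 -= 6·R3  ⇒  (1, 0, 0, 0)
     R1 -= 2·R3  ⇒  (0, 1, 0, 0)
     R2 -= 4·R3  ⇒  (0, 0, 1, 0)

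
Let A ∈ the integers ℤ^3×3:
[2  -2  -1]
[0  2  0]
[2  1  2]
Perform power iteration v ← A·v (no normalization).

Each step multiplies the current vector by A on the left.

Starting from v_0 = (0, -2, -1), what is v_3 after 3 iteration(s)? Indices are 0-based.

v_3 = (62, -16, 32)

v_0 = (0, -2, -1).
v_1 = A·v_0 = (5, -4, -4).
v_2 = A·v_1 = (22, -8, -2).
v_3 = A·v_2 = (62, -16, 32).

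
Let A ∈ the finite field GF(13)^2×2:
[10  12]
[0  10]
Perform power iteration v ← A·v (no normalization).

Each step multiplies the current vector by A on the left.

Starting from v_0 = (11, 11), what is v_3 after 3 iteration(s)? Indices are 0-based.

v_0 = (11, 11).
v_1 = A·v_0 = (8, 6).
v_2 = A·v_1 = (9, 8).
v_3 = A·v_2 = (4, 2).

v_3 = (4, 2)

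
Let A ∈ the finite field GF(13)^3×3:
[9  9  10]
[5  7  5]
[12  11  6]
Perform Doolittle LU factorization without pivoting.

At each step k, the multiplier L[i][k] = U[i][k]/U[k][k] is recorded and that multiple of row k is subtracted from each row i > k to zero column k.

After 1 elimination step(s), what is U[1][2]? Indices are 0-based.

U[1][2] = 11

k=0: U[0][0]=9
  eliminate (1,0): mult=2, new row 1: (0, 2, 11); set L[1][0]=2
  eliminate (2,0): mult=10, new row 2: (0, 12, 10); set L[2][0]=10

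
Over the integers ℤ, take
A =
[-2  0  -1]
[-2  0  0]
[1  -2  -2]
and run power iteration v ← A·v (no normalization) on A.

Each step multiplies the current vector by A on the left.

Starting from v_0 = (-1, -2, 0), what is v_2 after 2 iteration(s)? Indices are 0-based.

v_0 = (-1, -2, 0).
v_1 = A·v_0 = (2, 2, 3).
v_2 = A·v_1 = (-7, -4, -8).

v_2 = (-7, -4, -8)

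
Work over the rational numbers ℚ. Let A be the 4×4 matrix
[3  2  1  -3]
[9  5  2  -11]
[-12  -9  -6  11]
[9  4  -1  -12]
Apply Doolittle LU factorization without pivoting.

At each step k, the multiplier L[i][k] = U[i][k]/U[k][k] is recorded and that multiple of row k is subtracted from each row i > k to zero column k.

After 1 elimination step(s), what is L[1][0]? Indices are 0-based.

[col 0] pivot 3
  R1 -= 3*R0 → (0, -1, -1, -2)  (L[1][0] := 3)
  R2 -= -4*R0 → (0, -1, -2, -1)  (L[2][0] := -4)
  R3 -= 3*R0 → (0, -2, -4, -3)  (L[3][0] := 3)

L[1][0] = 3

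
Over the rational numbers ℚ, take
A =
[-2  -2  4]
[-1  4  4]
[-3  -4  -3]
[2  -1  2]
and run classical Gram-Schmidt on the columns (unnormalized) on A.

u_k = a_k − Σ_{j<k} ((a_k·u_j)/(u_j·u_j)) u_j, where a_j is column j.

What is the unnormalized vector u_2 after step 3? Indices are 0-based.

u_2 = (1303/283, 865/566, -871/566, 866/283)

Step 1: u_0 = a_0 = (-2, -1, -3, 2).
Step 2: u_1 = a_1 − (5/9)·u_0 = (-8/9, 41/9, -7/3, -19/9).
Step 3: u_2 = a_2 − (1/18)·u_0 − (157/283)·u_1 = (1303/283, 865/566, -871/566, 866/283).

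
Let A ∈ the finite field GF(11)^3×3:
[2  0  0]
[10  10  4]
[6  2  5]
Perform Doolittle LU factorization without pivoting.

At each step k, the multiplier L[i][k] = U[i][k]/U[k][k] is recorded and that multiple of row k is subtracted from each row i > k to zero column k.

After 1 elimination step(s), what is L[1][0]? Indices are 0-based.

L[1][0] = 5

k=0: U[0][0]=2
  eliminate (1,0): mult=5, new row 1: (0, 10, 4); set L[1][0]=5
  eliminate (2,0): mult=3, new row 2: (0, 2, 5); set L[2][0]=3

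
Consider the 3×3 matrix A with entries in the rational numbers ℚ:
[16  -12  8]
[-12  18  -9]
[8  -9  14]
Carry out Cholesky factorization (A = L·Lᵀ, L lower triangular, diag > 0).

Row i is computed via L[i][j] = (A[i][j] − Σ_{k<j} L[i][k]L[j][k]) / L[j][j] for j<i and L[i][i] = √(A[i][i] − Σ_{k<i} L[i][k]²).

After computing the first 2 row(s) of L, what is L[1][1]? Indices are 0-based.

Step 1: L[0][0] = √(16) = 4.
  L[1][0] = (-12) / L[0][0] = -3.
Step 2: L[1][1] = √(9) = 3.

L[1][1] = 3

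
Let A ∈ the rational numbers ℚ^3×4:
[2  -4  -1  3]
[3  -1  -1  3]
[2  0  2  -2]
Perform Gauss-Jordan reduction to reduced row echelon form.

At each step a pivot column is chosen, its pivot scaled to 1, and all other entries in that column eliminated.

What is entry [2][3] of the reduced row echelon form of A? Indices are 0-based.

step 1: normalize row 0 (÷2) = (1, -2, -1/2, 3/2)
  row 1: subtract 3×row0 = (0, 5, 1/2, -3/2)
  row 2: subtract 2×row0 = (0, 4, 3, -5)
step 2: normalize row 1 (÷5) = (0, 1, 1/10, -3/10)
  row 0: subtract -2×row1 = (1, 0, -3/10, 9/10)
  row 2: subtract 4×row1 = (0, 0, 13/5, -19/5)
step 3: normalize row 2 (÷13/5) = (0, 0, 1, -19/13)
  row 0: subtract -3/10×row2 = (1, 0, 0, 6/13)
  row 1: subtract 1/10×row2 = (0, 1, 0, -2/13)

M[2][3] = -19/13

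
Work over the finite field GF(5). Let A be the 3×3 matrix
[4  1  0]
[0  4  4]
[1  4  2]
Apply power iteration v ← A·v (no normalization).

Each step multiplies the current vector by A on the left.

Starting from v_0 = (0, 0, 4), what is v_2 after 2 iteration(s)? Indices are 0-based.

v_0 = (0, 0, 4).
v_1 = A·v_0 = (0, 1, 3).
v_2 = A·v_1 = (1, 1, 0).

v_2 = (1, 1, 0)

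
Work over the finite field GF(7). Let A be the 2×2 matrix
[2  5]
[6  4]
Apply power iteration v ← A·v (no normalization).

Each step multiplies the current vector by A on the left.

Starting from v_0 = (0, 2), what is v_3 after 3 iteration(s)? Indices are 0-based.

v_0 = (0, 2).
v_1 = A·v_0 = (3, 1).
v_2 = A·v_1 = (4, 1).
v_3 = A·v_2 = (6, 0).

v_3 = (6, 0)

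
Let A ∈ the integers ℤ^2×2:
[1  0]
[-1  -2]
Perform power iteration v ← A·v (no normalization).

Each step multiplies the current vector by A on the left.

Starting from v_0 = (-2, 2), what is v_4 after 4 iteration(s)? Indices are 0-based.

v_4 = (-2, 22)

v_0 = (-2, 2).
v_1 = A·v_0 = (-2, -2).
v_2 = A·v_1 = (-2, 6).
v_3 = A·v_2 = (-2, -10).
v_4 = A·v_3 = (-2, 22).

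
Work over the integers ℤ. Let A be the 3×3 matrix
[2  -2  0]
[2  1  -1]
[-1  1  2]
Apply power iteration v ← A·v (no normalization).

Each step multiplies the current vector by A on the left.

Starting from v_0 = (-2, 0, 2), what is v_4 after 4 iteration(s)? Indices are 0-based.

v_4 = (140, 78, -78)

v_0 = (-2, 0, 2).
v_1 = A·v_0 = (-4, -6, 6).
v_2 = A·v_1 = (4, -20, 10).
v_3 = A·v_2 = (48, -22, -4).
v_4 = A·v_3 = (140, 78, -78).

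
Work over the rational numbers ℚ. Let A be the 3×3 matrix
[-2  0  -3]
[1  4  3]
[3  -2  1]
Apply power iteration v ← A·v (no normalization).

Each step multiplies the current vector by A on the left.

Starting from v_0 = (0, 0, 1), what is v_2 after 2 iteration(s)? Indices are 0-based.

v_0 = (0, 0, 1).
v_1 = A·v_0 = (-3, 3, 1).
v_2 = A·v_1 = (3, 12, -14).

v_2 = (3, 12, -14)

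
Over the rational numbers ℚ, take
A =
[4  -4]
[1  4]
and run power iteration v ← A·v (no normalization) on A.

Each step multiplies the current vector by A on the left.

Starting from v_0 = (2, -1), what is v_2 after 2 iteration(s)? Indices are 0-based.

v_2 = (56, 4)

v_0 = (2, -1).
v_1 = A·v_0 = (12, -2).
v_2 = A·v_1 = (56, 4).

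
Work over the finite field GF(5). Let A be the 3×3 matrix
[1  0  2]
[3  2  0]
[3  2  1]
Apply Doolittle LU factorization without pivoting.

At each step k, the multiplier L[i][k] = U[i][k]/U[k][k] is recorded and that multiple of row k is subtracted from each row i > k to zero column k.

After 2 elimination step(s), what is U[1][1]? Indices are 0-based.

U[1][1] = 2

[col 0] pivot 1
  R1 -= 3*R0 → (0, 2, 4)  (L[1][0] := 3)
  R2 -= 3*R0 → (0, 2, 0)  (L[2][0] := 3)
[col 1] pivot 2
  R2 -= 1*R1 → (0, 0, 1)  (L[2][1] := 1)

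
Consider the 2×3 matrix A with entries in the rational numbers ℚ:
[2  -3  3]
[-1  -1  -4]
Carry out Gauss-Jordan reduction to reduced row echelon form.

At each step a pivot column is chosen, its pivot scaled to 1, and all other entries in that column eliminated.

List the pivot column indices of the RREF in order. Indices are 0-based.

step 1: normalize row 0 (÷2) = (1, -3/2, 3/2)
  row 1: subtract -1×row0 = (0, -5/2, -5/2)
step 2: normalize row 1 (÷-5/2) = (0, 1, 1)
  row 0: subtract -3/2×row1 = (1, 0, 3)

pivot columns: 0, 1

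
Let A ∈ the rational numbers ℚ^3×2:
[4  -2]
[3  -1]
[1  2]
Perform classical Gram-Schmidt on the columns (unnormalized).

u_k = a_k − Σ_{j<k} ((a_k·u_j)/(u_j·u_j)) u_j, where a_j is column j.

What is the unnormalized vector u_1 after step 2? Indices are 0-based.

u_1 = (-8/13, 1/26, 61/26)

Step 1: u_0 = a_0 = (4, 3, 1).
Step 2: u_1 = a_1 − (-9/26)·u_0 = (-8/13, 1/26, 61/26).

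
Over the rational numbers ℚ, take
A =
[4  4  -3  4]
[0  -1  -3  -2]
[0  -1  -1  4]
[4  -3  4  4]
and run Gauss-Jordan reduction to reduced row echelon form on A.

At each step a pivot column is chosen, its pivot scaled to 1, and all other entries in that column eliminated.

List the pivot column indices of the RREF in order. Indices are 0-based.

[1] R0 /= 4  ⇒  (1, 1, -3/4, 1)
     R3 -= 4·R0  ⇒  (0, -7, 7, 0)
[2] R1 /= -1  ⇒  (0, 1, 3, 2)
     R0 -= 1·R1  ⇒  (1, 0, -15/4, -1)
     R2 -= -1·R1  ⇒  (0, 0, 2, 6)
     R3 -= -7·R1  ⇒  (0, 0, 28, 14)
[3] R2 /= 2  ⇒  (0, 0, 1, 3)
     R0 -= -15/4·R2  ⇒  (1, 0, 0, 41/4)
     R1 -= 3·R2  ⇒  (0, 1, 0, -7)
     R3 -= 28·R2  ⇒  (0, 0, 0, -70)
[4] R3 /= -70  ⇒  (0, 0, 0, 1)
     R0 -= 41/4·R3  ⇒  (1, 0, 0, 0)
     R1 -= -7·R3  ⇒  (0, 1, 0, 0)
     R2 -= 3·R3  ⇒  (0, 0, 1, 0)

pivot columns: 0, 1, 2, 3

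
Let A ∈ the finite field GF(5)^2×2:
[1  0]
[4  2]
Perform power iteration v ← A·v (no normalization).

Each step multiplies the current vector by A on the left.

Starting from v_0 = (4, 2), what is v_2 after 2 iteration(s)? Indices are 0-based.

v_2 = (4, 1)

v_0 = (4, 2).
v_1 = A·v_0 = (4, 0).
v_2 = A·v_1 = (4, 1).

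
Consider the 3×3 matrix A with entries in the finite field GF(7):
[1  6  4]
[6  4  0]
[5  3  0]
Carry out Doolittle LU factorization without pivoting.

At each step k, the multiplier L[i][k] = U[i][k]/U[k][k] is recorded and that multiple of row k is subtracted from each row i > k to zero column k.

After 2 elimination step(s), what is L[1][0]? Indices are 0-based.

Step 1: pivot at (0,0) is 1.
  row1 ← row1 − (6)·row0  ⇒  L[1][0]=6, U row1=(0, 3, 4)
  row2 ← row2 − (5)·row0  ⇒  L[2][0]=5, U row2=(0, 1, 1)
Step 2: pivot at (1,1) is 3.
  row2 ← row2 − (5)·row1  ⇒  L[2][1]=5, U row2=(0, 0, 2)

L[1][0] = 6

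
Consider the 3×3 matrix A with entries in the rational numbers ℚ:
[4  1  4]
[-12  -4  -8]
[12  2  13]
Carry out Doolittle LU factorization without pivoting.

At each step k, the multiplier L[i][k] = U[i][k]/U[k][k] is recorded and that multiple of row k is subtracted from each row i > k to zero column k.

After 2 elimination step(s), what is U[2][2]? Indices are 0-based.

U[2][2] = -3

[col 0] pivot 4
  R1 -= -3*R0 → (0, -1, 4)  (L[1][0] := -3)
  R2 -= 3*R0 → (0, -1, 1)  (L[2][0] := 3)
[col 1] pivot -1
  R2 -= 1*R1 → (0, 0, -3)  (L[2][1] := 1)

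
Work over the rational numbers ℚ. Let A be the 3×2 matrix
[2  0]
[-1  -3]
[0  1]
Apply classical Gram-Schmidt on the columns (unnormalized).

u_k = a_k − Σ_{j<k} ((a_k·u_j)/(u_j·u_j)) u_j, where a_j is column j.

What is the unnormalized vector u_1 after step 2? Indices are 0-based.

Step 1: u_0 = a_0 = (2, -1, 0).
Step 2: u_1 = a_1 − (3/5)·u_0 = (-6/5, -12/5, 1).

u_1 = (-6/5, -12/5, 1)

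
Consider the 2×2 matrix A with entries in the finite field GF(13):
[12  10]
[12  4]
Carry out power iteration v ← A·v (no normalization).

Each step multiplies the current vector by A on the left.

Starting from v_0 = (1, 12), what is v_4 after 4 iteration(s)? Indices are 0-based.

v_0 = (1, 12).
v_1 = A·v_0 = (2, 8).
v_2 = A·v_1 = (0, 4).
v_3 = A·v_2 = (1, 3).
v_4 = A·v_3 = (3, 11).

v_4 = (3, 11)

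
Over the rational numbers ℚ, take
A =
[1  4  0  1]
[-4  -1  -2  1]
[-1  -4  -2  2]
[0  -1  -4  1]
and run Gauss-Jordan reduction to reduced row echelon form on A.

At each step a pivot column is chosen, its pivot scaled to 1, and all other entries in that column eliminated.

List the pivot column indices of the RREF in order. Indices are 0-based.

pivot columns: 0, 1, 2, 3

pivot(0,0)=1: scale R0 → (1, 4, 0, 1)
  clear (1,0): R1 −= (-4)R0 → (0, 15, -2, 5)
  clear (2,0): R2 −= (-1)R0 → (0, 0, -2, 3)
pivot(1,1)=15: scale R1 → (0, 1, -2/15, 1/3)
  clear (0,1): R0 −= (4)R1 → (1, 0, 8/15, -1/3)
  clear (3,1): R3 −= (-1)R1 → (0, 0, -62/15, 4/3)
pivot(2,2)=-2: scale R2 → (0, 0, 1, -3/2)
  clear (0,2): R0 −= (8/15)R2 → (1, 0, 0, 7/15)
  clear (1,2): R1 −= (-2/15)R2 → (0, 1, 0, 2/15)
  clear (3,2): R3 −= (-62/15)R2 → (0, 0, 0, -73/15)
pivot(3,3)=-73/15: scale R3 → (0, 0, 0, 1)
  clear (0,3): R0 −= (7/15)R3 → (1, 0, 0, 0)
  clear (1,3): R1 −= (2/15)R3 → (0, 1, 0, 0)
  clear (2,3): R2 −= (-3/2)R3 → (0, 0, 1, 0)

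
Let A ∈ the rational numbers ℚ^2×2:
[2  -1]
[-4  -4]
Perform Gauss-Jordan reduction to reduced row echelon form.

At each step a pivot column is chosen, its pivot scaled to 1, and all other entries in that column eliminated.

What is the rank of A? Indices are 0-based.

rank = 2

pivot(0,0)=2: scale R0 → (1, -1/2)
  clear (1,0): R1 −= (-4)R0 → (0, -6)
pivot(1,1)=-6: scale R1 → (0, 1)
  clear (0,1): R0 −= (-1/2)R1 → (1, 0)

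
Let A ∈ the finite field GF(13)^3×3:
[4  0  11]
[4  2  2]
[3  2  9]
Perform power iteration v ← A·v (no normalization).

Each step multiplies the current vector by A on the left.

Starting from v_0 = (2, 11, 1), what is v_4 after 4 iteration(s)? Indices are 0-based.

v_0 = (2, 11, 1).
v_1 = A·v_0 = (6, 6, 11).
v_2 = A·v_1 = (2, 6, 12).
v_3 = A·v_2 = (10, 5, 9).
v_4 = A·v_3 = (9, 3, 4).

v_4 = (9, 3, 4)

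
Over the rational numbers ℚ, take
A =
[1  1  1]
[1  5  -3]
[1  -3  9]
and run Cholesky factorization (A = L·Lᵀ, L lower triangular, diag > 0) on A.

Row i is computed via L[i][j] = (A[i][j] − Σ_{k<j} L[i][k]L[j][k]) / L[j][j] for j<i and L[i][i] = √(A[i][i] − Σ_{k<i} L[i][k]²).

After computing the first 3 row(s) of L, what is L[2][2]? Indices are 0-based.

Step 1: L[0][0] = √(1) = 1.
  L[1][0] = (1) / L[0][0] = 1.
Step 2: L[1][1] = √(4) = 2.
  L[2][0] = (1) / L[0][0] = 1.
  L[2][1] = (-4) / L[1][1] = -2.
Step 3: L[2][2] = √(4) = 2.

L[2][2] = 2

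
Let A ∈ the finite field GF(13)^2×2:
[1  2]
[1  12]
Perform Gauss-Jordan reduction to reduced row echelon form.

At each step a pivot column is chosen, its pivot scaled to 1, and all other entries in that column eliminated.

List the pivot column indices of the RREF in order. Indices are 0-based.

[1] R0 /= 1  ⇒  (1, 2)
     R1 -= 1·R0  ⇒  (0, 10)
[2] R1 /= 10  ⇒  (0, 1)
     R0 -= 2·R1  ⇒  (1, 0)

pivot columns: 0, 1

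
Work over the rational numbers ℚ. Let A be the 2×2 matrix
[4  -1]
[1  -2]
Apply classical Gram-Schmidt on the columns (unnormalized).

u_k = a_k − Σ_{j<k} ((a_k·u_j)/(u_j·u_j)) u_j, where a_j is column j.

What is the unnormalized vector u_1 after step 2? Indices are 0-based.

u_1 = (7/17, -28/17)

Step 1: u_0 = a_0 = (4, 1).
Step 2: u_1 = a_1 − (-6/17)·u_0 = (7/17, -28/17).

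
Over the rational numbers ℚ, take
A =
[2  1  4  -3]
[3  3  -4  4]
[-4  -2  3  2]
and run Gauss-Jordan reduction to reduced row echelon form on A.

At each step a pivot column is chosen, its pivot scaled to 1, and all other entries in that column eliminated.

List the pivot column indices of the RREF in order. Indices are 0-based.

[1] R0 /= 2  ⇒  (1, 1/2, 2, -3/2)
     R1 -= 3·R0  ⇒  (0, 3/2, -10, 17/2)
     R2 -= -4·R0  ⇒  (0, 0, 11, -4)
[2] R1 /= 3/2  ⇒  (0, 1, -20/3, 17/3)
     R0 -= 1/2·R1  ⇒  (1, 0, 16/3, -13/3)
[3] R2 /= 11  ⇒  (0, 0, 1, -4/11)
     R0 -= 16/3·R2  ⇒  (1, 0, 0, -79/33)
     R1 -= -20/3·R2  ⇒  (0, 1, 0, 107/33)

pivot columns: 0, 1, 2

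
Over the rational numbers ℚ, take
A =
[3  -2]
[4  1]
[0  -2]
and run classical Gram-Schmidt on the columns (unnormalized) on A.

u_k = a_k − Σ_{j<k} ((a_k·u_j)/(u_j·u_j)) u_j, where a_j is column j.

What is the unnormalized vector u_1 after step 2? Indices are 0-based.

u_1 = (-44/25, 33/25, -2)

Step 1: u_0 = a_0 = (3, 4, 0).
Step 2: u_1 = a_1 − (-2/25)·u_0 = (-44/25, 33/25, -2).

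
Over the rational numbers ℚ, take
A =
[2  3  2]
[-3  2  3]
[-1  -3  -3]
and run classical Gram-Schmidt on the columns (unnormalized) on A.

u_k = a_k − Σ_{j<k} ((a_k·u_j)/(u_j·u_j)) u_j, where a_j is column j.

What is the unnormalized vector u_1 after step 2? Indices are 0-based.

Step 1: u_0 = a_0 = (2, -3, -1).
Step 2: u_1 = a_1 − (3/14)·u_0 = (18/7, 37/14, -39/14).

u_1 = (18/7, 37/14, -39/14)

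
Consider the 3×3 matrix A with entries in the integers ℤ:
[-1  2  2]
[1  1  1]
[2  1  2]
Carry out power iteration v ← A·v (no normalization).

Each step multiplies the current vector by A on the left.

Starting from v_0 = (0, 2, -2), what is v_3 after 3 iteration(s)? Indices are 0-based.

v_3 = (-8, -10, -18)

v_0 = (0, 2, -2).
v_1 = A·v_0 = (0, 0, -2).
v_2 = A·v_1 = (-4, -2, -4).
v_3 = A·v_2 = (-8, -10, -18).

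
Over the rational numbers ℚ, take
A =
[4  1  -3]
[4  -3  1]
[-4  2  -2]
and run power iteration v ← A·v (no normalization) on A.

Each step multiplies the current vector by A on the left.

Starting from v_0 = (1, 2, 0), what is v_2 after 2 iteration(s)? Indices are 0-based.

v_2 = (22, 30, -28)

v_0 = (1, 2, 0).
v_1 = A·v_0 = (6, -2, 0).
v_2 = A·v_1 = (22, 30, -28).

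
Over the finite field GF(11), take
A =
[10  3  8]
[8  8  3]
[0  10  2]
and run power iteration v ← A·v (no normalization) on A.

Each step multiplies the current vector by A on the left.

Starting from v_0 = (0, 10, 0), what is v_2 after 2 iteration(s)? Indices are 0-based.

v_2 = (9, 3, 10)

v_0 = (0, 10, 0).
v_1 = A·v_0 = (8, 3, 1).
v_2 = A·v_1 = (9, 3, 10).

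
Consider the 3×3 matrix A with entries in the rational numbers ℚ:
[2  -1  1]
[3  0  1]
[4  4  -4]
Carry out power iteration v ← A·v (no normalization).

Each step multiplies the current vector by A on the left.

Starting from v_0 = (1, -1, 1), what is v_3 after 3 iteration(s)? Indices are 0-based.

v_3 = (40, 48, -160)

v_0 = (1, -1, 1).
v_1 = A·v_0 = (4, 4, -4).
v_2 = A·v_1 = (0, 8, 48).
v_3 = A·v_2 = (40, 48, -160).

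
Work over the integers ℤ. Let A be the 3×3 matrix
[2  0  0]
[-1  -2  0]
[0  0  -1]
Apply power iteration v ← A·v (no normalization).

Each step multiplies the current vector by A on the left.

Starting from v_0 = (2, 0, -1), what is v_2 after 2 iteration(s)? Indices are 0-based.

v_2 = (8, 0, -1)

v_0 = (2, 0, -1).
v_1 = A·v_0 = (4, -2, 1).
v_2 = A·v_1 = (8, 0, -1).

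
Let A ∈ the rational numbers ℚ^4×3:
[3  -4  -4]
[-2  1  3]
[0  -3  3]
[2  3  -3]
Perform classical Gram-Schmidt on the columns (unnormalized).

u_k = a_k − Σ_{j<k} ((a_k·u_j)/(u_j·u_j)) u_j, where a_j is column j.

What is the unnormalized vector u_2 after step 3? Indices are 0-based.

Step 1: u_0 = a_0 = (3, -2, 0, 2).
Step 2: u_1 = a_1 − (-8/17)·u_0 = (-44/17, 1/17, -3, 67/17).
Step 3: u_2 = a_2 − (-24/17)·u_0 − (-175/531)·u_1 = (-328/531, 104/531, 356/177, 596/531).

u_2 = (-328/531, 104/531, 356/177, 596/531)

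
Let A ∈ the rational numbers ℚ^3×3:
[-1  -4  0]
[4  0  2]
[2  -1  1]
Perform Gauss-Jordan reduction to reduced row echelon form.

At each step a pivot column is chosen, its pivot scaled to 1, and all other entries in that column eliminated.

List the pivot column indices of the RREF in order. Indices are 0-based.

pivot columns: 0, 1, 2

step 1: normalize row 0 (÷-1) = (1, 4, 0)
  row 1: subtract 4×row0 = (0, -16, 2)
  row 2: subtract 2×row0 = (0, -9, 1)
step 2: normalize row 1 (÷-16) = (0, 1, -1/8)
  row 0: subtract 4×row1 = (1, 0, 1/2)
  row 2: subtract -9×row1 = (0, 0, -1/8)
step 3: normalize row 2 (÷-1/8) = (0, 0, 1)
  row 0: subtract 1/2×row2 = (1, 0, 0)
  row 1: subtract -1/8×row2 = (0, 1, 0)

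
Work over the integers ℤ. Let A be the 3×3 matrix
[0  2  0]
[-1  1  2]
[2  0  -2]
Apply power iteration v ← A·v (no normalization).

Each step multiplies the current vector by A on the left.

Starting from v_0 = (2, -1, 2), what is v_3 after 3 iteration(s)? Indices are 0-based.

v_3 = (6, -7, 12)

v_0 = (2, -1, 2).
v_1 = A·v_0 = (-2, 1, 0).
v_2 = A·v_1 = (2, 3, -4).
v_3 = A·v_2 = (6, -7, 12).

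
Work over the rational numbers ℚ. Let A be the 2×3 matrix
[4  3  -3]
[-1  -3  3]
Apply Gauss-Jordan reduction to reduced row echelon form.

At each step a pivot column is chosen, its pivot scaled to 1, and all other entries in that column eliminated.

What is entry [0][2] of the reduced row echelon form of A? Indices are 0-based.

M[0][2] = 0

step 1: normalize row 0 (÷4) = (1, 3/4, -3/4)
  row 1: subtract -1×row0 = (0, -9/4, 9/4)
step 2: normalize row 1 (÷-9/4) = (0, 1, -1)
  row 0: subtract 3/4×row1 = (1, 0, 0)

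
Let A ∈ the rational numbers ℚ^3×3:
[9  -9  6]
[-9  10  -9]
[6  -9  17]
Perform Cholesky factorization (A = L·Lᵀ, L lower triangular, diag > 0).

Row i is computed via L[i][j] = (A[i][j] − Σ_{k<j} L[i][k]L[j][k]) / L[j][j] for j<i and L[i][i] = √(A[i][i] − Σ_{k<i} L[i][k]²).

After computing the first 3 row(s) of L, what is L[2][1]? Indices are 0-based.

L[2][1] = -3

Step 1: L[0][0] = √(9) = 3.
  L[1][0] = (-9) / L[0][0] = -3.
Step 2: L[1][1] = √(1) = 1.
  L[2][0] = (6) / L[0][0] = 2.
  L[2][1] = (-3) / L[1][1] = -3.
Step 3: L[2][2] = √(4) = 2.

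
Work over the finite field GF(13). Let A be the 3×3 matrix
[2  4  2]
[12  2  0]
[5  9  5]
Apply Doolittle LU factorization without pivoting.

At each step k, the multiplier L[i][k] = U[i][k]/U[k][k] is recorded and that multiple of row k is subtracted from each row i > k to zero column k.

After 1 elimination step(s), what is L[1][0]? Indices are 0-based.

[col 0] pivot 2
  R1 -= 6*R0 → (0, 4, 1)  (L[1][0] := 6)
  R2 -= 9*R0 → (0, 12, 0)  (L[2][0] := 9)

L[1][0] = 6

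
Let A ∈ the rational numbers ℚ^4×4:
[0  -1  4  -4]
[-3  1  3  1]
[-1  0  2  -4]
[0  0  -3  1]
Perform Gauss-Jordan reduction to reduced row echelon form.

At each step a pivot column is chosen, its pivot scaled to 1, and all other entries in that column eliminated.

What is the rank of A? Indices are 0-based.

step 1: exchange rows 0,1
step 1: normalize row 0 (÷-3) = (1, -1/3, -1, -1/3)
  row 2: subtract -1×row0 = (0, -1/3, 1, -13/3)
step 2: normalize row 1 (÷-1) = (0, 1, -4, 4)
  row 0: subtract -1/3×row1 = (1, 0, -7/3, 1)
  row 2: subtract -1/3×row1 = (0, 0, -1/3, -3)
step 3: normalize row 2 (÷-1/3) = (0, 0, 1, 9)
  row 0: subtract -7/3×row2 = (1, 0, 0, 22)
  row 1: subtract -4×row2 = (0, 1, 0, 40)
  row 3: subtract -3×row2 = (0, 0, 0, 28)
step 4: normalize row 3 (÷28) = (0, 0, 0, 1)
  row 0: subtract 22×row3 = (1, 0, 0, 0)
  row 1: subtract 40×row3 = (0, 1, 0, 0)
  row 2: subtract 9×row3 = (0, 0, 1, 0)

rank = 4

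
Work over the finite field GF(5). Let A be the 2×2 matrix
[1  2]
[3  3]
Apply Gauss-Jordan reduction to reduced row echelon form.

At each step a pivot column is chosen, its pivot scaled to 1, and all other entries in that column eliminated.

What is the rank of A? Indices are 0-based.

rank = 2

step 1: normalize row 0 (÷1) = (1, 2)
  row 1: subtract 3×row0 = (0, 2)
step 2: normalize row 1 (÷2) = (0, 1)
  row 0: subtract 2×row1 = (1, 0)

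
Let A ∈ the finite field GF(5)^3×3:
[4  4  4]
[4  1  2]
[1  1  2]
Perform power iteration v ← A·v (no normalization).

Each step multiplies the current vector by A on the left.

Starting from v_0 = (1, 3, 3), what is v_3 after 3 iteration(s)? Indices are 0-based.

v_0 = (1, 3, 3).
v_1 = A·v_0 = (3, 3, 0).
v_2 = A·v_1 = (4, 0, 1).
v_3 = A·v_2 = (0, 3, 1).

v_3 = (0, 3, 1)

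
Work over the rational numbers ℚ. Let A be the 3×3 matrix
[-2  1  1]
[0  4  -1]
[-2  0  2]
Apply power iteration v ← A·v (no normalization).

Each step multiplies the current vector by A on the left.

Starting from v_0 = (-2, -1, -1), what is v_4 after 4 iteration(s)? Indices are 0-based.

v_0 = (-2, -1, -1).
v_1 = A·v_0 = (2, -3, 2).
v_2 = A·v_1 = (-5, -14, 0).
v_3 = A·v_2 = (-4, -56, 10).
v_4 = A·v_3 = (-38, -234, 28).

v_4 = (-38, -234, 28)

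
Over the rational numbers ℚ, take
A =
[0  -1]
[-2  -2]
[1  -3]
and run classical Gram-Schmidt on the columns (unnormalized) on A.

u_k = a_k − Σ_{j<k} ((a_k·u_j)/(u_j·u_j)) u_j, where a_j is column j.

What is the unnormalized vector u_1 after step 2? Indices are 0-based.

Step 1: u_0 = a_0 = (0, -2, 1).
Step 2: u_1 = a_1 − (1/5)·u_0 = (-1, -8/5, -16/5).

u_1 = (-1, -8/5, -16/5)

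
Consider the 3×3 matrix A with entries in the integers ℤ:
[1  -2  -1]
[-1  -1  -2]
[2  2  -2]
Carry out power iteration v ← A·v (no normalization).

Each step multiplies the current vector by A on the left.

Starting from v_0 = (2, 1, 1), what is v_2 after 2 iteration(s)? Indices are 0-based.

v_0 = (2, 1, 1).
v_1 = A·v_0 = (-1, -5, 4).
v_2 = A·v_1 = (5, -2, -20).

v_2 = (5, -2, -20)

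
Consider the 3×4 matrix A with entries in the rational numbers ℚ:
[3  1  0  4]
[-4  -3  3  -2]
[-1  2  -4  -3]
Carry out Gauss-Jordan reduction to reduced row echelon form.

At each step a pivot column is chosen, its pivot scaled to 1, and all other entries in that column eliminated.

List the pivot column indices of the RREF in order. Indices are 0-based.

step 1: normalize row 0 (÷3) = (1, 1/3, 0, 4/3)
  row 1: subtract -4×row0 = (0, -5/3, 3, 10/3)
  row 2: subtract -1×row0 = (0, 7/3, -4, -5/3)
step 2: normalize row 1 (÷-5/3) = (0, 1, -9/5, -2)
  row 0: subtract 1/3×row1 = (1, 0, 3/5, 2)
  row 2: subtract 7/3×row1 = (0, 0, 1/5, 3)
step 3: normalize row 2 (÷1/5) = (0, 0, 1, 15)
  row 0: subtract 3/5×row2 = (1, 0, 0, -7)
  row 1: subtract -9/5×row2 = (0, 1, 0, 25)

pivot columns: 0, 1, 2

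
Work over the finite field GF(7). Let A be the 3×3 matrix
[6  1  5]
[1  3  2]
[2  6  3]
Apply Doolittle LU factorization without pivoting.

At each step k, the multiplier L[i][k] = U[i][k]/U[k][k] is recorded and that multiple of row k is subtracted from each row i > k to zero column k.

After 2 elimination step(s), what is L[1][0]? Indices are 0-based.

Step 1: pivot at (0,0) is 6.
  row1 ← row1 − (6)·row0  ⇒  L[1][0]=6, U row1=(0, 4, 0)
  row2 ← row2 − (5)·row0  ⇒  L[2][0]=5, U row2=(0, 1, 6)
Step 2: pivot at (1,1) is 4.
  row2 ← row2 − (2)·row1  ⇒  L[2][1]=2, U row2=(0, 0, 6)

L[1][0] = 6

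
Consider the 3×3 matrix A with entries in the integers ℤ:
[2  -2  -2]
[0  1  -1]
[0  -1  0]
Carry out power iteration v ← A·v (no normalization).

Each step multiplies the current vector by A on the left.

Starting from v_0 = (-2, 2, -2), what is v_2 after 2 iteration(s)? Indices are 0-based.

v_2 = (-12, 6, -4)

v_0 = (-2, 2, -2).
v_1 = A·v_0 = (-4, 4, -2).
v_2 = A·v_1 = (-12, 6, -4).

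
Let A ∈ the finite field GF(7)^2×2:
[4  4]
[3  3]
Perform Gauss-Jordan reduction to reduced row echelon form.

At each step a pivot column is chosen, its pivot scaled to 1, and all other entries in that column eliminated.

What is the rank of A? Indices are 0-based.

step 1: normalize row 0 (÷4) = (1, 1)
  row 1: subtract 3×row0 = (0, 0)
skip col 1 (zero from row 1)

rank = 1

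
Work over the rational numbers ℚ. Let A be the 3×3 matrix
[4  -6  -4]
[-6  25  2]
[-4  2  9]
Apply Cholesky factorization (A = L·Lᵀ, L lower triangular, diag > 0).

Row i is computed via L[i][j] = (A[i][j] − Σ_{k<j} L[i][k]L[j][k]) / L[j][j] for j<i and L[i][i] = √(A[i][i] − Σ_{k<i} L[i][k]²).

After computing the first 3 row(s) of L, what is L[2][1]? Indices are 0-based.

Step 1: L[0][0] = √(4) = 2.
  L[1][0] = (-6) / L[0][0] = -3.
Step 2: L[1][1] = √(16) = 4.
  L[2][0] = (-4) / L[0][0] = -2.
  L[2][1] = (-4) / L[1][1] = -1.
Step 3: L[2][2] = √(4) = 2.

L[2][1] = -1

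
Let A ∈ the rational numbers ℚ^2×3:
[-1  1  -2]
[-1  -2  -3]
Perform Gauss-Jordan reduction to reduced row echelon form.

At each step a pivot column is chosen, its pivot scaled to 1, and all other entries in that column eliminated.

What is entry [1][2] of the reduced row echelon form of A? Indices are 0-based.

M[1][2] = 1/3

step 1: normalize row 0 (÷-1) = (1, -1, 2)
  row 1: subtract -1×row0 = (0, -3, -1)
step 2: normalize row 1 (÷-3) = (0, 1, 1/3)
  row 0: subtract -1×row1 = (1, 0, 7/3)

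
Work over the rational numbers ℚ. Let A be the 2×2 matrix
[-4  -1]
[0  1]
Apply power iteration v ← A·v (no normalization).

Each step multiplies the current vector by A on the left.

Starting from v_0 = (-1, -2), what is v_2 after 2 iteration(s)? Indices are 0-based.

v_0 = (-1, -2).
v_1 = A·v_0 = (6, -2).
v_2 = A·v_1 = (-22, -2).

v_2 = (-22, -2)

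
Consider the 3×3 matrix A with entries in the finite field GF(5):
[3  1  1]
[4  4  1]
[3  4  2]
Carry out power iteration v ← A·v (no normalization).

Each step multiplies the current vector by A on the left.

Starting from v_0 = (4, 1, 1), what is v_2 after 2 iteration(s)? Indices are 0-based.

v_0 = (4, 1, 1).
v_1 = A·v_0 = (4, 1, 3).
v_2 = A·v_1 = (1, 3, 2).

v_2 = (1, 3, 2)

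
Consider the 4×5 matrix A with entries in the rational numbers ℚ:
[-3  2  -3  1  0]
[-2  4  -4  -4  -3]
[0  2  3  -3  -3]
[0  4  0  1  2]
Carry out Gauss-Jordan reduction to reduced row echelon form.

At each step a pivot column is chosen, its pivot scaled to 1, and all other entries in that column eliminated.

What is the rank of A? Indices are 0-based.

[1] R0 /= -3  ⇒  (1, -2/3, 1, -1/3, 0)
     R1 -= -2·R0  ⇒  (0, 8/3, -2, -14/3, -3)
[2] R1 /= 8/3  ⇒  (0, 1, -3/4, -7/4, -9/8)
     R0 -= -2/3·R1  ⇒  (1, 0, 1/2, -3/2, -3/4)
     R2 -= 2·R1  ⇒  (0, 0, 9/2, 1/2, -3/4)
     R3 -= 4·R1  ⇒  (0, 0, 3, 8, 13/2)
[3] R2 /= 9/2  ⇒  (0, 0, 1, 1/9, -1/6)
     R0 -= 1/2·R2  ⇒  (1, 0, 0, -14/9, -2/3)
     R1 -= -3/4·R2  ⇒  (0, 1, 0, -5/3, -5/4)
     R3 -= 3·R2  ⇒  (0, 0, 0, 23/3, 7)
[4] R3 /= 23/3  ⇒  (0, 0, 0, 1, 21/23)
     R0 -= -14/9·R3  ⇒  (1, 0, 0, 0, 52/69)
     R1 -= -5/3·R3  ⇒  (0, 1, 0, 0, 25/92)
     R2 -= 1/9·R3  ⇒  (0, 0, 1, 0, -37/138)

rank = 4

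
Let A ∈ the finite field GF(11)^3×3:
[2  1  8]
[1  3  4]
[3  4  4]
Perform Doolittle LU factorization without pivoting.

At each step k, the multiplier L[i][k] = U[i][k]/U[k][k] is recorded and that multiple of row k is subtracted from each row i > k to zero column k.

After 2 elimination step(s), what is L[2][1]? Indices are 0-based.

L[2][1] = 1

Step 1: pivot at (0,0) is 2.
  row1 ← row1 − (6)·row0  ⇒  L[1][0]=6, U row1=(0, 8, 0)
  row2 ← row2 − (7)·row0  ⇒  L[2][0]=7, U row2=(0, 8, 3)
Step 2: pivot at (1,1) is 8.
  row2 ← row2 − (1)·row1  ⇒  L[2][1]=1, U row2=(0, 0, 3)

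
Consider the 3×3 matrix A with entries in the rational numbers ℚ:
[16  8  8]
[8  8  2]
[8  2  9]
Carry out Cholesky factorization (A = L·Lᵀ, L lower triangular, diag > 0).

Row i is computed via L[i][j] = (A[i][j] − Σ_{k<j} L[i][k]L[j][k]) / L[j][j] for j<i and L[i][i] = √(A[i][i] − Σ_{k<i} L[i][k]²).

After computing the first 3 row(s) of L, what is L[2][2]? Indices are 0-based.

L[2][2] = 2

Step 1: L[0][0] = √(16) = 4.
  L[1][0] = (8) / L[0][0] = 2.
Step 2: L[1][1] = √(4) = 2.
  L[2][0] = (8) / L[0][0] = 2.
  L[2][1] = (-2) / L[1][1] = -1.
Step 3: L[2][2] = √(4) = 2.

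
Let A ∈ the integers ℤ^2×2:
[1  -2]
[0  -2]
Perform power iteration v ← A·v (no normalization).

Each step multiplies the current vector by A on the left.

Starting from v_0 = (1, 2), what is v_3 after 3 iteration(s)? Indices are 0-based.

v_3 = (-11, -16)

v_0 = (1, 2).
v_1 = A·v_0 = (-3, -4).
v_2 = A·v_1 = (5, 8).
v_3 = A·v_2 = (-11, -16).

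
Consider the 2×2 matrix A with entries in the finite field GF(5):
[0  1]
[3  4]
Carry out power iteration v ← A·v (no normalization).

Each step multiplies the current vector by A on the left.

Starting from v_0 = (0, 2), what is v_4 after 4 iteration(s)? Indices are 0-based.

v_4 = (1, 3)

v_0 = (0, 2).
v_1 = A·v_0 = (2, 3).
v_2 = A·v_1 = (3, 3).
v_3 = A·v_2 = (3, 1).
v_4 = A·v_3 = (1, 3).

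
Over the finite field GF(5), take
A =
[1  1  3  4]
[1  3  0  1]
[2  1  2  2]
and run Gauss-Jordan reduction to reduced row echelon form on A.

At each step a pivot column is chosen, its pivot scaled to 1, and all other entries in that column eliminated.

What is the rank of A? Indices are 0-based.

pivot(0,0)=1: scale R0 → (1, 1, 3, 4)
  clear (1,0): R1 −= (1)R0 → (0, 2, 2, 2)
  clear (2,0): R2 −= (2)R0 → (0, 4, 1, 4)
pivot(1,1)=2: scale R1 → (0, 1, 1, 1)
  clear (0,1): R0 −= (1)R1 → (1, 0, 2, 3)
  clear (2,1): R2 −= (4)R1 → (0, 0, 2, 0)
pivot(2,2)=2: scale R2 → (0, 0, 1, 0)
  clear (0,2): R0 −= (2)R2 → (1, 0, 0, 3)
  clear (1,2): R1 −= (1)R2 → (0, 1, 0, 1)

rank = 3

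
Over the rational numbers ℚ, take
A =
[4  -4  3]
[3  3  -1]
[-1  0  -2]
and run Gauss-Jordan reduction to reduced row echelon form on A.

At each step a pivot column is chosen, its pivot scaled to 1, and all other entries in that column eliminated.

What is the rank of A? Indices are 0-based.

rank = 3

pivot(0,0)=4: scale R0 → (1, -1, 3/4)
  clear (1,0): R1 −= (3)R0 → (0, 6, -13/4)
  clear (2,0): R2 −= (-1)R0 → (0, -1, -5/4)
pivot(1,1)=6: scale R1 → (0, 1, -13/24)
  clear (0,1): R0 −= (-1)R1 → (1, 0, 5/24)
  clear (2,1): R2 −= (-1)R1 → (0, 0, -43/24)
pivot(2,2)=-43/24: scale R2 → (0, 0, 1)
  clear (0,2): R0 −= (5/24)R2 → (1, 0, 0)
  clear (1,2): R1 −= (-13/24)R2 → (0, 1, 0)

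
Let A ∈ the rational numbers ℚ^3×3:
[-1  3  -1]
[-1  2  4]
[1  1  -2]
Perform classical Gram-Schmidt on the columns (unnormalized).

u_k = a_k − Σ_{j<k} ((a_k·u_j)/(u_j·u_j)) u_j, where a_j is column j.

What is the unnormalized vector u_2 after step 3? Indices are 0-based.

u_2 = (-51/26, 34/13, 17/26)

Step 1: u_0 = a_0 = (-1, -1, 1).
Step 2: u_1 = a_1 − (-4/3)·u_0 = (5/3, 2/3, 7/3).
Step 3: u_2 = a_2 − (-5/3)·u_0 − (-11/26)·u_1 = (-51/26, 34/13, 17/26).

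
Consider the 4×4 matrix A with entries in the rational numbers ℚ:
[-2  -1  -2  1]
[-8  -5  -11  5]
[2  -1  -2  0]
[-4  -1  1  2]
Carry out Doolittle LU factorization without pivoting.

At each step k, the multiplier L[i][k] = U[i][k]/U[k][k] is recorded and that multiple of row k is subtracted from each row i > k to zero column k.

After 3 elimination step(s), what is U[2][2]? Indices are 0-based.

U[2][2] = 2

k=0: U[0][0]=-2
  eliminate (1,0): mult=4, new row 1: (0, -1, -3, 1); set L[1][0]=4
  eliminate (2,0): mult=-1, new row 2: (0, -2, -4, 1); set L[2][0]=-1
  eliminate (3,0): mult=2, new row 3: (0, 1, 5, 0); set L[3][0]=2
k=1: U[1][1]=-1
  eliminate (2,1): mult=2, new row 2: (0, 0, 2, -1); set L[2][1]=2
  eliminate (3,1): mult=-1, new row 3: (0, 0, 2, 1); set L[3][1]=-1
k=2: U[2][2]=2
  eliminate (3,2): mult=1, new row 3: (0, 0, 0, 2); set L[3][2]=1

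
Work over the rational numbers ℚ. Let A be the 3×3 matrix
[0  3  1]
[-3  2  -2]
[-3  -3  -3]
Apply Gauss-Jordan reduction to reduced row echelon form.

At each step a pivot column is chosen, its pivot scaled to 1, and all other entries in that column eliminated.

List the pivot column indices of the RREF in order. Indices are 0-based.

pivot(0,0): swap R0↔R1
pivot(0,0)=-3: scale R0 → (1, -2/3, 2/3)
  clear (2,0): R2 −= (-3)R0 → (0, -5, -1)
pivot(1,1)=3: scale R1 → (0, 1, 1/3)
  clear (0,1): R0 −= (-2/3)R1 → (1, 0, 8/9)
  clear (2,1): R2 −= (-5)R1 → (0, 0, 2/3)
pivot(2,2)=2/3: scale R2 → (0, 0, 1)
  clear (0,2): R0 −= (8/9)R2 → (1, 0, 0)
  clear (1,2): R1 −= (1/3)R2 → (0, 1, 0)

pivot columns: 0, 1, 2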